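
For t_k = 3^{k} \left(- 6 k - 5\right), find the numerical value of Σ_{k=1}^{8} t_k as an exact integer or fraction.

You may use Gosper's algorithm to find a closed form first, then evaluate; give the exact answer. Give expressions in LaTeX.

Σ = -492072

t_(k+1)/t_k = 3*(6*k + 11)/(6*k + 5).
Gosper form: A/B · C(k+1)/C(k) with A=3, B=1, C=k + 5/6.
Set up (3)·f(k+1) − (1)·f(k) − (k + 5/6) = 0.
d = 1 from the (0,0,1) case.
Coefficient equations give f(k) = (3*k - 2)/6.
So s_k = (B(k−1)f/C)·t_k = ((3*k - 2)/(6*k + 5))·t_k = 3**k*(2 - 3*k).
Δs = 3**k*(-6*k - 5), as required.
Telescoping: Σ = s_(9) − s_(1) = -492075 − (-3) = -492072.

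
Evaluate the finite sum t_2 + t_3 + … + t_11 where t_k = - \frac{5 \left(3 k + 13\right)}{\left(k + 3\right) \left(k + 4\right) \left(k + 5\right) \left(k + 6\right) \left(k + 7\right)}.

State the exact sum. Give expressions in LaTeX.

The ratio is (k + 3)*(3*k + 16)/((k + 8)*(3*k + 13)).
So A=k + 3 and B=k + 8, with C=k + 13/3.
Solve (k + 3)·f(k+1) − (k + 7)·f(k) = k + 13/3.
Degrees (1,1,1) ⇒ d ≤ 4.
Solving with deg f ≤ 4: f(k) = k*(k + 4)*(k**2 + 14*k + 63)/270.
Certificate R = B(k−1)f/C = k*(k + 4)*(k + 7)*(k**2 + 14*k + 63)/(90*(3*k + 13)) gives s_k = k*(-k**2 - 14*k - 63)/(18*(k**3 + 14*k**2 + 63*k + 90)).
Verify: 5*(-3*k - 13)/(k**5 + 25*k**4 + 245*k**3 + 1175*k**2 + 2754*k + 2520) matches t_k.
Sum = s_(12) − s_(2); s_(12) = -25/459, s_(2) = -19/504 ⇒ -431/25704.

Σ = -431/25704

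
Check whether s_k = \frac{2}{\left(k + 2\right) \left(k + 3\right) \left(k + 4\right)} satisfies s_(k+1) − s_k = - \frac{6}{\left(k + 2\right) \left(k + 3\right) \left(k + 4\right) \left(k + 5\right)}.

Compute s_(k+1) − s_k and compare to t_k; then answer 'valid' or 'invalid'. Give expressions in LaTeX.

Valid — Δs_k = t_k.

s_(k+1) = 2/((k + 3)*(k + 4)*(k + 5))
s_(k+1) − s_k = -6/((k + 2)*(k + 3)*(k + 4)*(k + 5))
(s_(k+1) − s_k) − t_k = 0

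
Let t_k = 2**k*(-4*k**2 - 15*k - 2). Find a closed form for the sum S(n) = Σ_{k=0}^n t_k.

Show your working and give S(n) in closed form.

The ratio is 2*(4*k**2 + 23*k + 21)/(4*k**2 + 15*k + 2).
So A=2 and B=1, with C=k**2 + 15*k/4 + 1/2.
f must satisfy (2)·f(k+1) − (1)·f(k) = k**2 + 15*k/4 + 1/2.
Bound: deg f ≤ 2.
A polynomial solution: f(k) = (4*k**2 - k - 4)/4.
So s_k = (B(k−1)f/C)·t_k = ((4*k**2 - k - 4)/(4*k**2 + 15*k + 2))·t_k = 2**k*(-4*k**2 + k + 4).
Verify: 2**k*(-4*k**2 - 15*k - 2) matches t_k.
s_(n+1) = 2**(n + 1)*(-4*n**2 - 7*n + 1) and s_(0) = 4, so S(n) = -8*2**n*n**2 - 14*2**n*n + 2*2**n - 4.

S(n) = -8*2**n*n**2 - 14*2**n*n + 2*2**n - 4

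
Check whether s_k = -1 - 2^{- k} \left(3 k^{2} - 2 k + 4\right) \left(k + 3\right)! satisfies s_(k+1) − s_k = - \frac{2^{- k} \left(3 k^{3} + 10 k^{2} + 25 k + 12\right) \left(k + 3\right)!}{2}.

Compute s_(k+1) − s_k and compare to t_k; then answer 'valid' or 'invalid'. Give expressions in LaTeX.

valid; difference matches t_k

s_(k+1) = -2**(-k - 1)*(-2*k + 3*(k + 1)**2 + 2)*factorial(k + 4) - 1
s_(k+1) − s_k = -(3*k**3 + 10*k**2 + 25*k + 12)*factorial(k + 3)/(2*2**k)
(s_(k+1) − s_k) − t_k = 0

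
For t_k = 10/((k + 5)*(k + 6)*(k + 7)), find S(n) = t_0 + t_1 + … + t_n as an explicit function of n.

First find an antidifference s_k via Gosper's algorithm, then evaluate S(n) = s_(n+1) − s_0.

Step 1: r(k) = (k + 5)/(k + 8).
Gosper form: A/B · C(k+1)/C(k) with A=k + 5, B=k + 8, C=1.
Set up (k + 5)·f(k+1) − (k + 7)·f(k) − (1) = 0.
d = 2 from the (1,1,0) case.
Match coefficients ⇒ f(k) = k*(k + 11)/60.
Get s_k = R·t_k = k*(k + 11)/(6*(k + 5)*(k + 6)) with R(k) = B(k−1)f(k)/C(k) = k*(k + 7)*(k + 11)/60.
Verify: 10/(k**3 + 18*k**2 + 107*k + 210) matches t_k.
Evaluate: s_(n+1) = (n**2 + 13*n + 12)/(6*(n**2 + 13*n + 42)); subtract s_(0) = 0 ⇒ S(n) = (n**2 + 13*n + 12)/(6*(n**2 + 13*n + 42)).

S(n) = (n**2 + 13*n + 12)/(6*(n**2 + 13*n + 42))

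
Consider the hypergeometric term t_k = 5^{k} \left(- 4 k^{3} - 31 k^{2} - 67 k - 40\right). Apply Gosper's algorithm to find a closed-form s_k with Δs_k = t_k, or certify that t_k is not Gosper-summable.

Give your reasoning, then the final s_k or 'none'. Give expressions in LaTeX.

Compute t_(k+1)/t_k: get 5*(4*k**3 + 43*k**2 + 141*k + 142)/(4*k**3 + 31*k**2 + 67*k + 40).
Normal form (A,B,C) = (5, 1, k**3 + 31*k**2/4 + 67*k/4 + 10).
f must satisfy (5)·f(k+1) − (1)·f(k) = k**3 + 31*k**2/4 + 67*k/4 + 10.
deg f ≤ 3 (via 0,0,3).
Coefficient equations give f(k) = k*(k + 1)*(k + 3)/4.
Then R = B(k−1)f/C = k*(k + 3)/(4*k**2 + 27*k + 40), so s_k = R(k)·t_k = 5**k*k*(-k**2 - 4*k - 3).
Δs = 5**k*(-4*k**3 - 31*k**2 - 67*k - 40), as required.

s_k = 5^{k} k \left(- k^{2} - 4 k - 3\right)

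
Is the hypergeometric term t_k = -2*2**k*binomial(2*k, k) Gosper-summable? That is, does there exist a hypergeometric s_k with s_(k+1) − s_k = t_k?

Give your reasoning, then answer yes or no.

Ratio r(k) = 4*(2*k + 1)/(k + 1).
So A=8*k + 4 and B=k + 1, with C=1.
Need (8*k + 4)·f(k+1) − (k)·f(k) = 1.
From deg A=1, deg B=1, deg C=0: d=-1.
deg f ≤ -1 is impossible — no certificate.

No — t_k has no hypergeometric antidifference.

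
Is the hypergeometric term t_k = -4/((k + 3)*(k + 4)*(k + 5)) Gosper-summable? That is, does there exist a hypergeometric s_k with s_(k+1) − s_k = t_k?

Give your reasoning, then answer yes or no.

Yes. s_k = k*(-k - 7)/(6*(k + 3)*(k + 4)).

t_(k+1)/t_k = (k + 3)/(k + 6).
Gosper form: A/B · C(k+1)/C(k) with A=k + 3, B=k + 6, C=1.
Set up (k + 3)·f(k+1) − (k + 5)·f(k) − (1) = 0.
Degrees (1,1,0) ⇒ d ≤ 2.
Solving with deg f ≤ 2: f(k) = k*(k + 7)/24.
So s_k = (B(k−1)f/C)·t_k = (k*(k + 5)*(k + 7)/24)·t_k = k*(-k - 7)/(6*(k + 3)*(k + 4)).
Verify: -4/(k**3 + 12*k**2 + 47*k + 60) matches t_k.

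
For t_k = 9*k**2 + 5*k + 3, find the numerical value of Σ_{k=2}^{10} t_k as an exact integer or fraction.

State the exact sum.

Ratio r(k) = (9*k**2 + 23*k + 17)/(9*k**2 + 5*k + 3).
A = 1, B = 1, C = k**2 + 5*k/9 + 1/3.
Key eq: (1)·f(k+1) = (1)·f(k) + (k**2 + 5*k/9 + 1/3).
Degrees (0,0,2) ⇒ d ≤ 3.
Coefficient equations give f(k) = k*(3*k**2 - 2*k + 2)/9.
Certificate R = B(k−1)f/C = k*(3*k**2 - 2*k + 2)/(9*k**2 + 5*k + 3) gives s_k = k*(3*k**2 - 2*k + 2).
Verify: 9*k**2 + 5*k + 3 matches t_k.
Telescoping: Σ = s_(11) − s_(2) = 3773 − (20) = 3753.

Σ = 3753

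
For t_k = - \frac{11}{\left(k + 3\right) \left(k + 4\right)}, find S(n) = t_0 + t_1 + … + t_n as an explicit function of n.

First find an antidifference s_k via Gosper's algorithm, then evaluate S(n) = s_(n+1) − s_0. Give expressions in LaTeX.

S(n) = \frac{11 \left(- n - 1\right)}{3 \left(n + 4\right)}

Step 1: r(k) = (k + 3)/(k + 5).
A = k + 3, B = k + 5, C = 1.
Need (k + 3)·f(k+1) − (k + 4)·f(k) = 1.
d = 1 from the (1,1,0) case.
Coefficient equations give f(k) = k/3.
So s_k = (B(k−1)f/C)·t_k = (k*(k + 4)/3)·t_k = -11*k/(3*k + 9).
s_(k+1) − s_k = -11/(k**2 + 7*k + 12) = t_k.
Telescope: S(n) = s_(n+1) − s_(0) = 11*(-n - 1)/(3*(n + 4)) − (0) = 11*(-n - 1)/(3*(n + 4)).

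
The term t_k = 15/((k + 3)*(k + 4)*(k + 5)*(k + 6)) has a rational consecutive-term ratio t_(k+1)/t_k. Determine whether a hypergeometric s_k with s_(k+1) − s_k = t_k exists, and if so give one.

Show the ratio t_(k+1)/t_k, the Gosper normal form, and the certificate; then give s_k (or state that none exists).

s_k = k*(k**2 + 12*k + 47)/(12*(k + 3)*(k + 4)*(k + 5))

r(k) = (k + 3)/(k + 7) after simplifying.
Gosper form: A/B · C(k+1)/C(k) with A=k + 3, B=k + 7, C=1.
Solve (k + 3)·f(k+1) − (k + 6)·f(k) = 1.
Bound: deg f ≤ 3.
Match coefficients ⇒ f(k) = k*(k**2 + 12*k + 47)/180.
Then R = B(k−1)f/C = k*(k + 6)*(k**2 + 12*k + 47)/180, so s_k = R(k)·t_k = k*(k**2 + 12*k + 47)/(12*(k + 3)*(k + 4)*(k + 5)).
Verify: 15/(k**4 + 18*k**3 + 119*k**2 + 342*k + 360) matches t_k.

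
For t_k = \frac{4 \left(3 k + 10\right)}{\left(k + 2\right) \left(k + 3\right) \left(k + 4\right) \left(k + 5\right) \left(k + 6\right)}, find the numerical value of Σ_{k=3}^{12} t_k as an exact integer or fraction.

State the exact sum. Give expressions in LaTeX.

Σ = 431/32130

The ratio is (k + 2)*(3*k + 13)/((k + 7)*(3*k + 10)).
A = k + 2, B = k + 7, C = k + 10/3.
Solve (k + 2)·f(k+1) − (k + 6)·f(k) = k + 10/3.
Degrees (1,1,1) ⇒ d ≤ 4.
Solve for f: f(k) = k*(k + 3)*(k**2 + 11*k + 38)/120 (degree 4 ≤ 4).
Certificate R = B(k−1)f/C = k*(k + 3)*(k + 6)*(k**2 + 11*k + 38)/(40*(3*k + 10)) gives s_k = k*(k**2 + 11*k + 38)/(10*(k**3 + 11*k**2 + 38*k + 40)).
s_(k+1) − s_k = 4*(3*k + 10)/(k**5 + 20*k**4 + 155*k**3 + 580*k**2 + 1044*k + 720) = t_k.
Σ_(k=3)^(12) t_k = s_(13) − s_(3) = 91/918 − (3/35) = 431/32130.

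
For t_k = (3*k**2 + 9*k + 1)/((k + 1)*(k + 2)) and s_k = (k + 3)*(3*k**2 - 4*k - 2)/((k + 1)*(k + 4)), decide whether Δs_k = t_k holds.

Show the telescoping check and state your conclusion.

s_(k+1) = -(k + 4)*(4*k - 3*(k + 1)**2 + 6)/((k + 2)*(k + 5))
s_(k+1) − s_k = (3*k**4 + 36*k**3 + 123*k**2 + 142*k + 12)/(k**4 + 12*k**3 + 49*k**2 + 78*k + 40)
(s_(k+1) − s_k) − t_k = (-19*k**2 - 47*k - 8)/(k**4 + 12*k**3 + 49*k**2 + 78*k + 40)

Invalid: residual (-19*k**2 - 47*k - 8)/(k**4 + 12*k**3 + 49*k**2 + 78*k + 40) ≠ 0.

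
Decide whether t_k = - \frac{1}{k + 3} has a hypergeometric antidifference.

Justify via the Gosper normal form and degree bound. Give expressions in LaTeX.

No — the linear system for f has no solution.

Step 1: r(k) = (k + 3)/(k + 4).
Gosper form: A/B · C(k+1)/C(k) with A=k + 3, B=k + 4, C=1.
Set up (k + 3)·f(k+1) − (k + 3)·f(k) − (1) = 0.
deg f ≤ 0 (via 1,1,0).
f = c0 ⇒ A·f(k+1) − B(k−1)·f(k) − C = -1. The system {-1 = 0} is inconsistent; no antidifference.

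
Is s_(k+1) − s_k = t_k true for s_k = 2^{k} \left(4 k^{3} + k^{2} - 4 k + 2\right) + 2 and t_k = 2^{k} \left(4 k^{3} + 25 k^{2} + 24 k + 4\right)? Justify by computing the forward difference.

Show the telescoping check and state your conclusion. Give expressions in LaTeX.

Valid — Δs_k = t_k.

s_(k+1) = 2*2**k*(-4*k + 4*(k + 1)**3 + (k + 1)**2 - 2) + 2
s_(k+1) − s_k = 2**k*(4*k**3 + 25*k**2 + 24*k + 4)
(s_(k+1) − s_k) − t_k = 0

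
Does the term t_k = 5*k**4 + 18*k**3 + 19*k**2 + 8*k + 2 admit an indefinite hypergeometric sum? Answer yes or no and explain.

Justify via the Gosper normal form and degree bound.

Yes. s_k = k*(k**4 + 2*k**3 - k**2 - k + 1).

Ratio r(k) = (5*k**4 + 38*k**3 + 103*k**2 + 120*k + 52)/(5*k**4 + 18*k**3 + 19*k**2 + 8*k + 2).
A = 1, B = 1, C = k**4 + 18*k**3/5 + 19*k**2/5 + 8*k/5 + 2/5.
Set up (1)·f(k+1) − (1)·f(k) − (k**4 + 18*k**3/5 + 19*k**2/5 + 8*k/5 + 2/5) = 0.
deg f ≤ 5 (via 0,0,4).
Solving with deg f ≤ 5: f(k) = k*(k + 1)*(k**3 + k**2 - 2*k + 1)/5.
So s_k = (B(k−1)f/C)·t_k = (k*(k**3 + k**2 - 2*k + 1)/(5*k**3 + 13*k**2 + 6*k + 2))·t_k = k*(k**4 + 2*k**3 - k**2 - k + 1).
Verify: 5*k**4 + 18*k**3 + 19*k**2 + 8*k + 2 matches t_k.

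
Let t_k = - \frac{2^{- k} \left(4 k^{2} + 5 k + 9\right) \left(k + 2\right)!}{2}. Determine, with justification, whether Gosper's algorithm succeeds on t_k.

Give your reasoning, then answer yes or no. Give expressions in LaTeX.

Yes. s_k = - 2^{- k} \left(4 k - 3\right) \left(k + 2\right)!.

Compute t_(k+1)/t_k: get (k + 3)*(5*k + 4*(k + 1)**2 + 14)/(2*(4*k**2 + 5*k + 9)).
Normal form (A,B,C) = (k/2 + 3/2, 1, k**2 + 5*k/4 + 9/4).
Solve (k/2 + 3/2)·f(k+1) − (1)·f(k) = k**2 + 5*k/4 + 9/4.
deg f ≤ 1 (via 1,0,2).
Solve for f: f(k) = (4*k - 3)/2 (degree 1 ≤ 1).
R(k) = B(k−1)·f(k)/C(k) = 2*(4*k - 3)/(4*k**2 + 5*k + 9); s_k = R·t_k = -(4*k - 3)*factorial(k + 2)/2**k.
Δs = -(4*k**2 + 5*k + 9)*factorial(k + 2)/(2*2**k), as required.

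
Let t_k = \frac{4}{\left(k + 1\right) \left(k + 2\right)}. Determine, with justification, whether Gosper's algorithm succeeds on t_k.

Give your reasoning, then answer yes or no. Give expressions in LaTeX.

Yes. s_k = \frac{4 k}{k + 1}.

The ratio is (k + 1)/(k + 3).
Normal form (A,B,C) = (k + 1, k + 3, 1).
Solve (k + 1)·f(k+1) − (k + 2)·f(k) = 1.
d = 1 from the (1,1,0) case.
A polynomial solution: f(k) = k.
So s_k = (B(k−1)f/C)·t_k = (k*(k + 2))·t_k = 4*k/(k + 1).
s_(k+1) − s_k = 4/(k**2 + 3*k + 2) = t_k.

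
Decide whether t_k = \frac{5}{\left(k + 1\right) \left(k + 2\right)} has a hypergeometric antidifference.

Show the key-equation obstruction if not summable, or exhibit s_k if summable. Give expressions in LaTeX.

Yes. s_k = \frac{5 k}{k + 1}.

t_(k+1)/t_k = (k + 1)/(k + 3).
Normal form (A,B,C) = (k + 1, k + 3, 1).
Solve (k + 1)·f(k+1) − (k + 2)·f(k) = 1.
Degrees (1,1,0) ⇒ d ≤ 1.
A polynomial solution: f(k) = k.
Certificate R = B(k−1)f/C = k*(k + 2) gives s_k = 5*k/(k + 1).
Δs = 5/(k**2 + 3*k + 2), as required.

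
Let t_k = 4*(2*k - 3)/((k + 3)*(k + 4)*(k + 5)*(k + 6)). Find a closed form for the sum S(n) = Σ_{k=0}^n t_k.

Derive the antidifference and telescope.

t_(k+1)/t_k = (k + 3)*(2*k - 1)/((k + 7)*(2*k - 3)).
Factor: A=k + 3; B=k + 7; C=k - 3/2.
Solve (k + 3)·f(k+1) − (k + 6)·f(k) = k - 3/2.
Degrees (1,1,1) ⇒ d ≤ 3.
A polynomial solution: f(k) = -k/2.
Get s_k = R·t_k = -4*k/((k + 3)*(k + 4)*(k + 5)) with R(k) = B(k−1)f(k)/C(k) = -k*(k + 6)/(2*k - 3).
Check: Δs_k = 4*(2*k - 3)/(k**4 + 18*k**3 + 119*k**2 + 342*k + 360). ✓
Telescope: S(n) = s_(n+1) − s_(0) = 4*(-n - 1)/(n**3 + 15*n**2 + 74*n + 120) − (0) = 4*(-n - 1)/(n**3 + 15*n**2 + 74*n + 120).

S(n) = 4*(-n - 1)/(n**3 + 15*n**2 + 74*n + 120)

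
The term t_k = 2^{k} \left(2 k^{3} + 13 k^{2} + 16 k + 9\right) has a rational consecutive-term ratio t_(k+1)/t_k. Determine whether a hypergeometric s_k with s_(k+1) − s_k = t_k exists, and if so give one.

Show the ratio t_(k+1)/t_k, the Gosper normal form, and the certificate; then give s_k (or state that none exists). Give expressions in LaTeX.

s_k = 2^{k} \left(2 k^{3} + k^{2} + 3\right)

Ratio r(k) = 2*(2*k**3 + 19*k**2 + 48*k + 40)/(2*k**3 + 13*k**2 + 16*k + 9).
So A=2 and B=1, with C=k**3 + 13*k**2/2 + 8*k + 9/2.
Solve (2)·f(k+1) − (1)·f(k) = k**3 + 13*k**2/2 + 8*k + 9/2.
From deg A=0, deg B=0, deg C=3: d=3.
Match coefficients ⇒ f(k) = (2*k**3 + k**2 + 3)/2.
Get s_k = R·t_k = 2**k*(2*k**3 + k**2 + 3) with R(k) = B(k−1)f(k)/C(k) = (2*k**3 + k**2 + 3)/(2*k**3 + 13*k**2 + 16*k + 9).
Δs = 2**k*(2*k**3 + 13*k**2 + 16*k + 9), as required.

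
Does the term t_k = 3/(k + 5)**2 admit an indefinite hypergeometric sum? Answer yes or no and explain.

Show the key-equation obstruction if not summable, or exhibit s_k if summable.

r(k) = (k + 5)**2/(k + 6)**2 after simplifying.
Gosper form: A/B · C(k+1)/C(k) with A=k**2 + 10*k + 25, B=k**2 + 12*k + 36, C=1.
Key eq: (k**2 + 10*k + 25)·f(k+1) = (k**2 + 10*k + 25)·f(k) + (1).
From deg A=2, deg B=2, deg C=0: d=0.
Write f(k) = c0. Then LHS − RHS = -1, requiring -1 = 0: contradictory. No certificate.

No; the coefficient equations for f are inconsistent.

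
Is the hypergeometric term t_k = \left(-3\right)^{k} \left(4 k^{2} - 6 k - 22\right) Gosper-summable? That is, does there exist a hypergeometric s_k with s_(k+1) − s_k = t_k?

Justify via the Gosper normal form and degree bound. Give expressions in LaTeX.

Yes. s_k = \left(-3\right)^{k} \left(- k^{2} + 3 k + 4\right).

Ratio r(k) = 3*(-2*k**2 - k + 12)/(2*k**2 - 3*k - 11).
Gosper form: A/B · C(k+1)/C(k) with A=-3, B=1, C=k**2 - 3*k/2 - 11/2.
Key eq: (-3)·f(k+1) = (1)·f(k) + (k**2 - 3*k/2 - 11/2).
Degrees (0,0,2) ⇒ d ≤ 2.
Match coefficients ⇒ f(k) = -(k - 4)*(k + 1)/4.
So s_k = (B(k−1)f/C)·t_k = (-(k - 4)*(k + 1)/(2*(2*k**2 - 3*k - 11)))·t_k = (-3)**k*(-k**2 + 3*k + 4).
Δs = (-3)**k*(4*k**2 - 6*k - 22), as required.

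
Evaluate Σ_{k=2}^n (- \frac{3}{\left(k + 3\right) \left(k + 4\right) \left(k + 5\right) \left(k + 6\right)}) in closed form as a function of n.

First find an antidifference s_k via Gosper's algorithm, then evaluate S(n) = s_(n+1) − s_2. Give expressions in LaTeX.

Step 1: r(k) = (k + 3)/(k + 7).
Gosper form: A/B · C(k+1)/C(k) with A=k + 3, B=k + 7, C=1.
f must satisfy (k + 3)·f(k+1) − (k + 6)·f(k) = 1.
deg f ≤ 3 (via 1,1,0).
Coefficient equations give f(k) = k*(k**2 + 12*k + 47)/180.
Get s_k = R·t_k = k*(-k**2 - 12*k - 47)/(60*(k + 3)*(k + 4)*(k + 5)) with R(k) = B(k−1)f(k)/C(k) = k*(k + 6)*(k**2 + 12*k + 47)/180.
Check: Δs_k = -3/(k**4 + 18*k**3 + 119*k**2 + 342*k + 360). ✓
Evaluate: s_(n+1) = (-n**3 - 15*n**2 - 74*n - 60)/(60*(n**3 + 15*n**2 + 74*n + 120)); subtract s_(2) = -1/84 ⇒ S(n) = (-n**3 - 15*n**2 - 74*n + 90)/(210*(n**3 + 15*n**2 + 74*n + 120)).

S(n) = \frac{- n^{3} - 15 n^{2} - 74 n + 90}{210 \left(n^{3} + 15 n^{2} + 74 n + 120\right)}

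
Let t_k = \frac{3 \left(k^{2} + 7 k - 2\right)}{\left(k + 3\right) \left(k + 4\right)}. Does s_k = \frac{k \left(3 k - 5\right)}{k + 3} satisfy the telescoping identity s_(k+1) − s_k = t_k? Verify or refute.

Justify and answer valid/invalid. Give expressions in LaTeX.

s_(k+1) = (k + 1)*(3*k - 2)/(k + 4)
s_(k+1) − s_k = 3*(k**2 + 7*k - 2)/(k**2 + 7*k + 12)
(s_(k+1) − s_k) − t_k = 0

Valid — Δs_k = t_k.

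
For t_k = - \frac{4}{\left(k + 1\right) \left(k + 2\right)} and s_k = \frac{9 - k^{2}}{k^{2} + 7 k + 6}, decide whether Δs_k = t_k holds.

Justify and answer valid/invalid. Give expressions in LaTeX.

s_(k+1) = (9 - (k + 1)**2)/(7*k + (k + 1)**2 + 13)
s_(k+1) − s_k = (-7*k**2 - 37*k - 78)/(k**4 + 16*k**3 + 83*k**2 + 152*k + 84)
(s_(k+1) − s_k) − t_k = 3*(-k**2 + 5*k + 30)/(k**4 + 16*k**3 + 83*k**2 + 152*k + 84)

Invalid: residual \frac{3 \left(- k^{2} + 5 k + 30\right)}{k^{4} + 16 k^{3} + 83 k^{2} + 152 k + 84} ≠ 0.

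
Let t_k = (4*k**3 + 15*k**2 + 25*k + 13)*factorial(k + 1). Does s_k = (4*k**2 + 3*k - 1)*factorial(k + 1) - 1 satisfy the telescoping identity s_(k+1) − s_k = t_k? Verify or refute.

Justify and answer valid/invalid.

Valid: the claim telescopes to t_k.

s_(k+1) = (3*k + 4*(k + 1)**2 + 2)*factorial(k + 2) - 1
s_(k+1) − s_k = (4*k**3 + 15*k**2 + 25*k + 13)*factorial(k + 1)
(s_(k+1) − s_k) − t_k = 0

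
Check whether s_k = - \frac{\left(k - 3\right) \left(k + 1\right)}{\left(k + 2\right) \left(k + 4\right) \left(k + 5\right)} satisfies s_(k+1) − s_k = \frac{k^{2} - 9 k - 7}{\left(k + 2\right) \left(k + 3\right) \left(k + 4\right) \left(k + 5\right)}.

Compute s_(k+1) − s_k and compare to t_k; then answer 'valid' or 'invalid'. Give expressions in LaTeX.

s_(k+1) = -(k - 2)*(k + 2)/((k + 3)*(k + 5)*(k + 6))
s_(k+1) − s_k = (k**3 - 7*k**2 - 39*k - 22)/(k**5 + 20*k**4 + 155*k**3 + 580*k**2 + 1044*k + 720)
(s_(k+1) − s_k) − t_k = 2*(-2*k**2 + 11*k + 10)/(k**5 + 20*k**4 + 155*k**3 + 580*k**2 + 1044*k + 720)

Invalid: residual \frac{2 \left(- 2 k^{2} + 11 k + 10\right)}{k^{5} + 20 k^{4} + 155 k^{3} + 580 k^{2} + 1044 k + 720} ≠ 0.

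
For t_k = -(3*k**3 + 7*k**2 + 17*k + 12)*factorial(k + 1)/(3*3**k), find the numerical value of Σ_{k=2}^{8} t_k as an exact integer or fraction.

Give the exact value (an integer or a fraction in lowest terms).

Ratio r(k) = (3*k**4 + 22*k**3 + 72*k**2 + 119*k + 78)/(3*(3*k**3 + 7*k**2 + 17*k + 12)).
Normal form (A,B,C) = (k/3 + 2/3, 1, k**3 + 7*k**2/3 + 17*k/3 + 4).
Need (k/3 + 2/3)·f(k+1) − (1)·f(k) = k**3 + 7*k**2/3 + 17*k/3 + 4.
From deg A=1, deg B=0, deg C=3: d=2.
Solve for f: f(k) = 3*k**2 + 4*k + 2 (degree 2 ≤ 2).
Get s_k = R·t_k = -(3*k**2 + 4*k + 2)*factorial(k + 1)/3**k with R(k) = B(k−1)f(k)/C(k) = 3*(3*k**2 + 4*k + 2)/(3*k**3 + 7*k**2 + 17*k + 12).
Verify: -(3*k**3 + 7*k**2 + 17*k + 12)*factorial(k + 1)/(3*3**k) matches t_k.
Telescoping: Σ = s_(9) − s_(2) = -12588800/243 − (-44/3) = -12585236/243.

Σ = -12585236/243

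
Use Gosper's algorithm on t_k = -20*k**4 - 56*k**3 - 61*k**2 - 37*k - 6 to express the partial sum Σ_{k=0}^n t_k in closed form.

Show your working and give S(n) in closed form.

S(n) = -4*n**5 - 24*n**4 - 55*n**3 - 63*n**2 - 34*n - 6

Compute t_(k+1)/t_k: get (20*k**4 + 136*k**3 + 349*k**2 + 407*k + 180)/(20*k**4 + 56*k**3 + 61*k**2 + 37*k + 6).
Take A(k)=1, B(k)=1, C(k)=k**4 + 14*k**3/5 + 61*k**2/20 + 37*k/20 + 3/10.
f must satisfy (1)·f(k+1) − (1)·f(k) = k**4 + 14*k**3/5 + 61*k**2/20 + 37*k/20 + 3/10.
Bound: deg f ≤ 5.
Coefficient equations give f(k) = k*(4*k**4 + 4*k**3 - k**2 + 2*k - 3)/20.
R(k) = B(k−1)·f(k)/C(k) = k*(4*k**4 + 4*k**3 - k**2 + 2*k - 3)/((2*k + 3)*(10*k**3 + 13*k**2 + 11*k + 2)); s_k = R·t_k = k*(-4*k**4 - 4*k**3 + k**2 - 2*k + 3).
Verify: -20*k**4 - 56*k**3 - 61*k**2 - 37*k - 6 matches t_k.
Telescope: S(n) = s_(n+1) − s_(0) = -4*n**5 - 24*n**4 - 55*n**3 - 63*n**2 - 34*n - 6 − (0) = -4*n**5 - 24*n**4 - 55*n**3 - 63*n**2 - 34*n - 6.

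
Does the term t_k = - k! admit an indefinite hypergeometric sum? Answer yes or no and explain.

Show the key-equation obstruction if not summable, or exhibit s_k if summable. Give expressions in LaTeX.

No; the degree bound rules out any f.

Step 1: r(k) = k + 1.
Take A(k)=k + 1, B(k)=1, C(k)=1.
Solve (k + 1)·f(k+1) − (1)·f(k) = 1.
d = -1 from the (1,0,0) case.
deg f ≤ -1 is impossible — no certificate.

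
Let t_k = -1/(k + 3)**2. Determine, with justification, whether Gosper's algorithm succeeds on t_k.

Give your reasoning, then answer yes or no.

The ratio is (k + 3)**2/(k + 4)**2.
A = k**2 + 6*k + 9, B = k**2 + 8*k + 16, C = 1.
Key eq: (k**2 + 6*k + 9)·f(k+1) = (k**2 + 6*k + 9)·f(k) + (1).
d = 0 from the (2,2,0) case.
Generic f = c0 gives residual -1; -1 = 0 cannot hold, so t_k is not Gosper-summable.

No — the linear system for f has no solution.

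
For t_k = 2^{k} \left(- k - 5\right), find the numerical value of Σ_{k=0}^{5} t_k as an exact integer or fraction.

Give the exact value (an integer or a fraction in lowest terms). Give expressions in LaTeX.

Ratio r(k) = 2*(k + 6)/(k + 5).
So A=2 and B=1, with C=k + 5.
Need (2)·f(k+1) − (1)·f(k) = k + 5.
Bound: deg f ≤ 1.
Match coefficients ⇒ f(k) = k + 3.
Then R = B(k−1)f/C = (k + 3)/(k + 5), so s_k = R(k)·t_k = 2**k*(-k - 3).
s_(k+1) − s_k = 2**k*(-k - 5) = t_k.
Σ_(k=0)^(5) t_k = s_(6) − s_(0) = -576 − (-3) = -573.

Σ = -573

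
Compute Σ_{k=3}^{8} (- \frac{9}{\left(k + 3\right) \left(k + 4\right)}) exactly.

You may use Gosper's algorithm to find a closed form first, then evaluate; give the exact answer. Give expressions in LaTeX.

t_(k+1)/t_k = (k + 3)/(k + 5).
So A=k + 3 and B=k + 5, with C=1.
Key eq: (k + 3)·f(k+1) = (k + 4)·f(k) + (1).
From deg A=1, deg B=1, deg C=0: d=1.
Solve for f: f(k) = k/3 (degree 1 ≤ 1).
So s_k = (B(k−1)f/C)·t_k = (k*(k + 4)/3)·t_k = -3*k/(k + 3).
Δs = -9/(k**2 + 7*k + 12), as required.
Evaluate s at k=9 and k=3: -9/4 and -3/2; difference -3/4.

Σ = -3/4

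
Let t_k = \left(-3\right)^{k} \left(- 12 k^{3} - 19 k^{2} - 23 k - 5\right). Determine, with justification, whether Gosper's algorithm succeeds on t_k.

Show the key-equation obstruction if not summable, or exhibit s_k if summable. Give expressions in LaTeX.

Yes. s_k = \left(-3\right)^{k} \left(3 k^{3} - 2 k^{2} + 2 k - 1\right).

Ratio r(k) = 3*(-12*k**3 - 55*k**2 - 97*k - 59)/(12*k**3 + 19*k**2 + 23*k + 5).
A = -3, B = 1, C = k**3 + 19*k**2/12 + 23*k/12 + 5/12.
Set up (-3)·f(k+1) − (1)·f(k) − (k**3 + 19*k**2/12 + 23*k/12 + 5/12) = 0.
Degrees (0,0,3) ⇒ d ≤ 3.
Match coefficients ⇒ f(k) = -(3*k**3 - 2*k**2 + 2*k - 1)/12.
So s_k = (B(k−1)f/C)·t_k = (-(3*k**3 - 2*k**2 + 2*k - 1)/(12*k**3 + 19*k**2 + 23*k + 5))·t_k = (-3)**k*(3*k**3 - 2*k**2 + 2*k - 1).
s_(k+1) − s_k = (-3)**k*(-12*k**3 - 19*k**2 - 23*k - 5) = t_k.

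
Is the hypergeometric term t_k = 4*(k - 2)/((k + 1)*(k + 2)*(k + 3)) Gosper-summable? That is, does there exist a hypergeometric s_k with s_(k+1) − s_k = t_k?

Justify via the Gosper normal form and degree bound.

Yes. s_k = k*(-k - 7)/((k + 1)*(k + 2)).

Compute t_(k+1)/t_k: get (k - 1)*(k + 1)/((k - 2)*(k + 4)).
Gosper form: A/B · C(k+1)/C(k) with A=k + 1, B=k + 4, C=k - 2.
Set up (k + 1)·f(k+1) − (k + 3)·f(k) − (k - 2) = 0.
deg f ≤ 2 (via 1,1,1).
Match coefficients ⇒ f(k) = -k*(k + 7)/4.
Get s_k = R·t_k = k*(-k - 7)/((k + 1)*(k + 2)) with R(k) = B(k−1)f(k)/C(k) = -k*(k + 3)*(k + 7)/(4*(k - 2)).
Check: Δs_k = 4*(k - 2)/(k**3 + 6*k**2 + 11*k + 6). ✓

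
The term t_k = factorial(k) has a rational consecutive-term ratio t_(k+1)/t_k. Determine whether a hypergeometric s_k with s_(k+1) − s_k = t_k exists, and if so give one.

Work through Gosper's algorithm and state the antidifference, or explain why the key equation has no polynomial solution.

none — t_k is not Gosper-summable

Step 1: r(k) = k + 1.
So A=k + 1 and B=1, with C=1.
f must satisfy (k + 1)·f(k+1) − (1)·f(k) = 1.
deg f ≤ -1 (via 1,0,0).
Negative degree bound (-1): no f exists, t_k not Gosper-summable.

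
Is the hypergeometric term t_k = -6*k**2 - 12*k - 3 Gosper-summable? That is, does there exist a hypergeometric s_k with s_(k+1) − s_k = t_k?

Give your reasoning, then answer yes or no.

Ratio r(k) = (2*k**2 + 8*k + 7)/(2*k**2 + 4*k + 1).
Take A(k)=1, B(k)=1, C(k)=k**2 + 2*k + 1/2.
Need (1)·f(k+1) − (1)·f(k) = k**2 + 2*k + 1/2.
Degrees (0,0,2) ⇒ d ≤ 3.
A polynomial solution: f(k) = k*(k + 2)*(2*k - 1)/6.
Certificate R = B(k−1)f/C = k*(k + 2)*(2*k - 1)/(3*(2*k**2 + 4*k + 1)) gives s_k = k*(-2*k**2 - 3*k + 2).
Check: Δs_k = -6*k**2 - 12*k - 3. ✓

Yes. s_k = k*(-2*k**2 - 3*k + 2).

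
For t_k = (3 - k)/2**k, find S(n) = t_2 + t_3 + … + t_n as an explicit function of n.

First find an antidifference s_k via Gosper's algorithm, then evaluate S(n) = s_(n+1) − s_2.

S(n) = (n - 1)/2**n

Step 1: r(k) = (k - 2)/(2*(k - 3)).
Gosper form: A/B · C(k+1)/C(k) with A=1/2, B=1, C=k - 3.
Key eq: (1/2)·f(k+1) = (1)·f(k) + (k - 3).
Bound: deg f ≤ 1.
A polynomial solution: f(k) = -2*(k - 2).
Then R = B(k−1)f/C = -2*(k - 2)/(k - 3), so s_k = R(k)·t_k = 2**(1 - k)*(k - 2).
Δs = (3 - k)/2**k, as required.
Evaluate: s_(n+1) = (n - 1)/2**n; subtract s_(2) = 0 ⇒ S(n) = (n - 1)/2**n.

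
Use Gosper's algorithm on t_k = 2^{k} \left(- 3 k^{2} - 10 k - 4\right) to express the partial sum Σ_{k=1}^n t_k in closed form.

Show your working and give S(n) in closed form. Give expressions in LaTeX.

S(n) = - 6 \cdot 2^{n} n^{2} - 8 \cdot 2^{n} n - 6 \cdot 2^{n} + 6

Ratio r(k) = 2*(3*k**2 + 16*k + 17)/(3*k**2 + 10*k + 4).
Normal form (A,B,C) = (2, 1, k**2 + 10*k/3 + 4/3).
Need (2)·f(k+1) − (1)·f(k) = k**2 + 10*k/3 + 4/3.
Bound: deg f ≤ 2.
Solve for f: f(k) = (3*k**2 - 2*k + 2)/3 (degree 2 ≤ 2).
Then R = B(k−1)f/C = (3*k**2 - 2*k + 2)/(3*k**2 + 10*k + 4), so s_k = R(k)·t_k = 2**k*(-3*k**2 + 2*k - 2).
s_(k+1) − s_k = 2**k*(-3*k**2 - 10*k - 4) = t_k.
Evaluate: s_(n+1) = 2**(n + 1)*(-3*n**2 - 4*n - 3); subtract s_(1) = -6 ⇒ S(n) = -6*2**n*n**2 - 8*2**n*n - 6*2**n + 6.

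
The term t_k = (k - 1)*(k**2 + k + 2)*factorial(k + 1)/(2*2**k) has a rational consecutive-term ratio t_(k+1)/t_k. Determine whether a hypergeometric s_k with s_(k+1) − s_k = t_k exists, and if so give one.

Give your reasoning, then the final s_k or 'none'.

s_k = (k**2 - 2*k - 2)*factorial(k + 1)/2**k

The ratio is k*(k + 2)*(k + (k + 1)**2 + 3)/(2*(k - 1)*(k**2 + k + 2)).
So A=k/2 + 1 and B=1, with C=k**3 + k - 2.
Key eq: (k/2 + 1)·f(k+1) = (1)·f(k) + (k**3 + k - 2).
deg f ≤ 2 (via 1,0,3).
Solving with deg f ≤ 2: f(k) = 2*(k**2 - 2*k - 2).
So s_k = (B(k−1)f/C)·t_k = (2*(k**2 - 2*k - 2)/((k - 1)*(k**2 + k + 2)))·t_k = (k**2 - 2*k - 2)*factorial(k + 1)/2**k.
Δs = (k - 1)*(k**2 + k + 2)*factorial(k + 1)/(2*2**k), as required.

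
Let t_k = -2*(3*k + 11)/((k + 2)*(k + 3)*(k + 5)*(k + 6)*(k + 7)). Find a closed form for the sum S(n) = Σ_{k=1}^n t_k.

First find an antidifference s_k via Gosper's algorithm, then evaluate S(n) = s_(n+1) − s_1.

S(n) = n*(-n**2 - 16*n - 81)/(63*(n**3 + 16*n**2 + 81*n + 126))

Compute t_(k+1)/t_k: get (k + 2)*(k + 5)*(3*k + 14)/((k + 4)*(k + 8)*(3*k + 11)).
Normal form (A,B,C) = (k + 2, k + 8, k**2 + 23*k/3 + 44/3).
Key eq: (k + 2)·f(k+1) = (k + 7)·f(k) + (k**2 + 23*k/3 + 44/3).
Degrees (1,1,2) ⇒ d ≤ 5.
A polynomial solution: f(k) = k*(k + 3)*(k + 4)*(k**2 + 13*k + 52)/180.
R(k) = B(k−1)·f(k)/C(k) = k*(k + 3)*(k + 7)*(k**2 + 13*k + 52)/(60*(3*k + 11)); s_k = R·t_k = k*(-k**2 - 13*k - 52)/(30*(k**3 + 13*k**2 + 52*k + 60)).
Check: Δs_k = 2*(-3*k - 11)/(k**5 + 23*k**4 + 203*k**3 + 853*k**2 + 1692*k + 1260). ✓
Telescope: S(n) = s_(n+1) − s_(1) = (-n**3 - 16*n**2 - 81*n - 66)/(30*(n**3 + 16*n**2 + 81*n + 126)) − (-11/630) = n*(-n**2 - 16*n - 81)/(63*(n**3 + 16*n**2 + 81*n + 126)).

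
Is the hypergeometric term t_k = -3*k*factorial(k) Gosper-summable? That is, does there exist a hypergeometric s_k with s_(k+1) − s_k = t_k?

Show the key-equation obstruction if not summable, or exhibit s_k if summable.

r(k) = (k + 1)**2/k after simplifying.
Normal form (A,B,C) = (k + 1, 1, k).
Key eq: (k + 1)·f(k+1) = (1)·f(k) + (k).
From deg A=1, deg B=0, deg C=1: d=0.
Match coefficients ⇒ f(k) = 1.
R(k) = B(k−1)·f(k)/C(k) = 1/k; s_k = R·t_k = -3*factorial(k).
Check: Δs_k = -3*k*factorial(k). ✓

Yes. s_k = -3*factorial(k).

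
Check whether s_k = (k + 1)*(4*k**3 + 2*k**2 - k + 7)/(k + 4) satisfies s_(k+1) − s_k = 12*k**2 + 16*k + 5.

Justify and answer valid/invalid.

Invalid: residual 3*(-8*k**3 - 62*k**2 - 70*k - 13)/(k**2 + 9*k + 20) ≠ 0.

s_(k+1) = (k + 2)*(-k + 4*(k + 1)**3 + 2*(k + 1)**2 + 6)/(k + 5)
s_(k+1) − s_k = (12*k**4 + 100*k**3 + 203*k**2 + 155*k + 61)/(k**2 + 9*k + 20)
(s_(k+1) − s_k) − t_k = 3*(-8*k**3 - 62*k**2 - 70*k - 13)/(k**2 + 9*k + 20)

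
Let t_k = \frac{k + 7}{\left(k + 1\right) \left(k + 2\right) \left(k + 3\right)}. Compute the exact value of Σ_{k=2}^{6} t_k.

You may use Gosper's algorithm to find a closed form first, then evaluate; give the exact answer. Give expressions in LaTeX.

Step 1: r(k) = (k + 1)*(k + 8)/((k + 4)*(k + 7)).
Gosper form: A/B · C(k+1)/C(k) with A=k + 1, B=k + 4, C=k + 7.
Solve (k + 1)·f(k+1) − (k + 3)·f(k) = k + 7.
From deg A=1, deg B=1, deg C=1: d=2.
A polynomial solution: f(k) = k*(2*k + 5).
Then R = B(k−1)f/C = k*(k + 3)*(2*k + 5)/(k + 7), so s_k = R(k)·t_k = k*(2*k + 5)/((k + 1)*(k + 2)).
s_(k+1) − s_k = (k + 7)/(k**3 + 6*k**2 + 11*k + 6) = t_k.
Σ_(k=2)^(6) t_k = s_(7) − s_(2) = 133/72 − (3/2) = 25/72.

Σ = 25/72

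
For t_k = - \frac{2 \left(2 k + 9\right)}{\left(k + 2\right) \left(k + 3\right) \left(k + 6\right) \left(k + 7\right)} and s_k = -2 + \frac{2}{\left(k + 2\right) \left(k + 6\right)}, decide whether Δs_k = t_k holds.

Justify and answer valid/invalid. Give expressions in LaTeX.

Valid: the claim telescopes to t_k.

s_(k+1) = -2 + 2/((k + 3)*(k + 7))
s_(k+1) − s_k = 2*(-2*k - 9)/(k**4 + 18*k**3 + 113*k**2 + 288*k + 252)
(s_(k+1) − s_k) − t_k = 0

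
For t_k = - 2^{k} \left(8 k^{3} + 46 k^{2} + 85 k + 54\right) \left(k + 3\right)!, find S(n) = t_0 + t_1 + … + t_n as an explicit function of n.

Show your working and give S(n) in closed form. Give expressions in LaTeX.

S(n) = - 8 \cdot 2^{n} n^{2} \left(n + 4\right)! - 18 \cdot 2^{n} n \left(n + 4\right)! - 14 \cdot 2^{n} \left(n + 4\right)! + 12

Step 1: r(k) = 2*(8*k**4 + 102*k**3 + 481*k**2 + 997*k + 772)/(8*k**3 + 46*k**2 + 85*k + 54).
Factor: A=2*k + 8; B=1; C=k**3 + 23*k**2/4 + 85*k/8 + 27/4.
f must satisfy (2*k + 8)·f(k+1) − (1)·f(k) = k**3 + 23*k**2/4 + 85*k/8 + 27/4.
Degrees (1,0,3) ⇒ d ≤ 2.
Match coefficients ⇒ f(k) = (4*k**2 + k + 2)/8.
Certificate R = B(k−1)f/C = (4*k**2 + k + 2)/(8*k**3 + 46*k**2 + 85*k + 54) gives s_k = -2**k*(4*k**2 + k + 2)*factorial(k + 3).
Verify: -2**k*(8*k**3 + 46*k**2 + 85*k + 54)*factorial(k + 3) matches t_k.
Evaluate: s_(n+1) = -2**(n + 1)*(4*n**2 + 9*n + 7)*factorial(n + 4); subtract s_(0) = -12 ⇒ S(n) = -8*2**n*n**2*factorial(n + 4) - 18*2**n*n*factorial(n + 4) - 14*2**n*factorial(n + 4) + 12.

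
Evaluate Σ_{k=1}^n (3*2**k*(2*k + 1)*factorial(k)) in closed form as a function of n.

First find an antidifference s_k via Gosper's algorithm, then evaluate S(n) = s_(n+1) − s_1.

S(n) = 6*2**n*factorial(n + 1) - 6

r(k) = 2*(k + 1)*(2*k + 3)/(2*k + 1) after simplifying.
Take A(k)=2*k + 2, B(k)=1, C(k)=k + 1/2.
Key eq: (2*k + 2)·f(k+1) = (1)·f(k) + (k + 1/2).
Degrees (1,0,1) ⇒ d ≤ 0.
Match coefficients ⇒ f(k) = 1/2.
Then R = B(k−1)f/C = 1/(2*k + 1), so s_k = R(k)·t_k = 3*2**k*factorial(k).
Verify: 3*2**k*(2*k + 1)*factorial(k) matches t_k.
s_(n+1) = 6*2**n*factorial(n + 1) and s_(1) = 6, so S(n) = 6*2**n*factorial(n + 1) - 6.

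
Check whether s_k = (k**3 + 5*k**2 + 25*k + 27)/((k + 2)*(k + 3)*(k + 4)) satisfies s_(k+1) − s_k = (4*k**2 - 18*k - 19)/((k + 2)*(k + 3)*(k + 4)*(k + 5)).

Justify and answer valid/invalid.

Valid: the claim telescopes to t_k.

s_(k+1) = (25*k + (k + 1)**3 + 5*(k + 1)**2 + 52)/((k + 3)*(k + 4)*(k + 5))
s_(k+1) − s_k = (4*k**2 - 18*k - 19)/(k**4 + 14*k**3 + 71*k**2 + 154*k + 120)
(s_(k+1) − s_k) − t_k = 0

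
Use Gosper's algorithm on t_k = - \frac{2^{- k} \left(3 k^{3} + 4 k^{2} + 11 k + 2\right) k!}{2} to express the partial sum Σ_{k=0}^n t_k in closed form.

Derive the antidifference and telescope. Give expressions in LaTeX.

Ratio r(k) = (3*k**4 + 16*k**3 + 41*k**2 + 48*k + 20)/(2*(3*k**3 + 4*k**2 + 11*k + 2)).
Take A(k)=k/2 + 1/2, B(k)=1, C(k)=k**3 + 4*k**2/3 + 11*k/3 + 2/3.
f must satisfy (k/2 + 1/2)·f(k+1) − (1)·f(k) = k**3 + 4*k**2/3 + 11*k/3 + 2/3.
Degrees (1,0,3) ⇒ d ≤ 2.
Coefficient equations give f(k) = 2*(3*k**2 + k + 2)/3.
Then R = B(k−1)f/C = 2*(3*k**2 + k + 2)/(3*k**3 + 4*k**2 + 11*k + 2), so s_k = R(k)·t_k = -(3*k**2 + k + 2)*factorial(k)/2**k.
Δs = -(3*k**3 + 4*k**2 + 11*k + 2)*factorial(k)/(2*2**k), as required.
Evaluate: s_(n+1) = -2**(-n - 1)*(3*n**2 + 7*n + 6)*factorial(n + 1); subtract s_(0) = -2 ⇒ S(n) = 2**(-n - 1)*(2**(n + 2) - 3*n**3*factorial(n) - 10*n**2*factorial(n) - 13*n*factorial(n) - 6*factorial(n)).

S(n) = 2^{- n - 1} \left(2^{n + 2} - 3 n^{3} n! - 10 n^{2} n! - 13 n n! - 6 n!\right)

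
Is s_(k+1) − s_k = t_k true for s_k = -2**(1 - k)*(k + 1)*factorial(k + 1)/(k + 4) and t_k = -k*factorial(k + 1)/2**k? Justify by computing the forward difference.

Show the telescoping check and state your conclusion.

Invalid: residual 3*(k**2 + 4*k - 2)*factorial(k + 1)/(2**k*(k + 4)*(k + 5)) ≠ 0.

s_(k+1) = -(k + 2)*factorial(k + 2)/(2**k*(k + 5))
s_(k+1) − s_k = -(k**3 + 6*k**2 + 8*k + 6)*factorial(k + 1)/(2**k*(k + 4)*(k + 5))
(s_(k+1) − s_k) − t_k = 3*(k**2 + 4*k - 2)*factorial(k + 1)/(2**k*(k + 4)*(k + 5))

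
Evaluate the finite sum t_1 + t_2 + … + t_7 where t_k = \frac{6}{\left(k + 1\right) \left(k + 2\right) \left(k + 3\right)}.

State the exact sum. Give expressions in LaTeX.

Compute t_(k+1)/t_k: get (k + 1)/(k + 4).
Gosper form: A/B · C(k+1)/C(k) with A=k + 1, B=k + 4, C=1.
Set up (k + 1)·f(k+1) − (k + 3)·f(k) − (1) = 0.
Degrees (1,1,0) ⇒ d ≤ 2.
Coefficient equations give f(k) = k*(k + 3)/4.
R(k) = B(k−1)·f(k)/C(k) = k*(k + 3)**2/4; s_k = R·t_k = 3*k*(k + 3)/(2*(k + 1)*(k + 2)).
s_(k+1) − s_k = 6/(k**3 + 6*k**2 + 11*k + 6) = t_k.
Sum = s_(8) − s_(1); s_(8) = 22/15, s_(1) = 1 ⇒ 7/15.

Σ = 7/15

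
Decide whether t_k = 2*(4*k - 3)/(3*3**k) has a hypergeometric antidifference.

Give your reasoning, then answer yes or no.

Yes. s_k = (1 - 4*k)/3**k.

Ratio r(k) = (4*k + 1)/(3*(4*k - 3)).
So A=1/3 and B=1, with C=k - 3/4.
Need (1/3)·f(k+1) − (1)·f(k) = k - 3/4.
Degrees (0,0,1) ⇒ d ≤ 1.
Coefficient equations give f(k) = -3*(4*k - 1)/8.
Certificate R = B(k−1)f/C = -3*(4*k - 1)/(2*(4*k - 3)) gives s_k = (1 - 4*k)/3**k.
Δs = 2*(4*k - 3)/(3*3**k), as required.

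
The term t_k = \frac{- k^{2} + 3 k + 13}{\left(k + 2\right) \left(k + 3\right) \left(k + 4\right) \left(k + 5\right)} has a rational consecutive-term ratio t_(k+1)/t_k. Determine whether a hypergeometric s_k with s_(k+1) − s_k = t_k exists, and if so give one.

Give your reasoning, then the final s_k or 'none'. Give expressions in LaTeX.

t_(k+1)/t_k = (k + 2)*(3*k - (k + 1)**2 + 16)/((k + 6)*(-k**2 + 3*k + 13)).
A = k + 2, B = k + 6, C = k**2 - 3*k - 13.
Set up (k + 2)·f(k+1) − (k + 5)·f(k) − (k**2 - 3*k - 13) = 0.
Degrees (1,1,2) ⇒ d ≤ 3.
Solving with deg f ≤ 3: f(k) = -k*(k**2 + 17*k + 34)/8.
Certificate R = B(k−1)f/C = -k*(k + 5)*(k**2 + 17*k + 34)/(8*(k**2 - 3*k - 13)) gives s_k = k*(k**2 + 17*k + 34)/(8*(k + 2)*(k + 3)*(k + 4)).
Δs = (-k**2 + 3*k + 13)/(k**4 + 14*k**3 + 71*k**2 + 154*k + 120), as required.

s_k = \frac{k \left(k^{2} + 17 k + 34\right)}{8 \left(k + 2\right) \left(k + 3\right) \left(k + 4\right)}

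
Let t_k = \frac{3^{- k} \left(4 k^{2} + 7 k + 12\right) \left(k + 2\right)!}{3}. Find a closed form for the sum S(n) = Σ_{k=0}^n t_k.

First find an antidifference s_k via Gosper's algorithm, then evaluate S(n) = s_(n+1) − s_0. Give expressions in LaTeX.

S(n) = -6 + \frac{4 \cdot 3^{- n} n \left(n + 3\right)!}{3} + \frac{7 \cdot 3^{- n} \left(n + 3\right)!}{3}

Ratio r(k) = (k + 3)*(7*k + 4*(k + 1)**2 + 19)/(3*(4*k**2 + 7*k + 12)).
Take A(k)=k/3 + 1, B(k)=1, C(k)=k**2 + 7*k/4 + 3.
Set up (k/3 + 1)·f(k+1) − (1)·f(k) − (k**2 + 7*k/4 + 3) = 0.
Degrees (1,0,2) ⇒ d ≤ 1.
Match coefficients ⇒ f(k) = 3*(4*k + 3)/4.
Then R = B(k−1)f/C = 3*(4*k + 3)/(4*k**2 + 7*k + 12), so s_k = R(k)·t_k = (4*k + 3)*factorial(k + 2)/3**k.
Δs = (4*k**2 + 7*k + 12)*factorial(k + 2)/(3*3**k), as required.
Evaluate: s_(n+1) = 3**(-n - 1)*(4*n + 7)*factorial(n + 3); subtract s_(0) = 6 ⇒ S(n) = -6 + 4*n*factorial(n + 3)/(3*3**n) + 7*factorial(n + 3)/(3*3**n).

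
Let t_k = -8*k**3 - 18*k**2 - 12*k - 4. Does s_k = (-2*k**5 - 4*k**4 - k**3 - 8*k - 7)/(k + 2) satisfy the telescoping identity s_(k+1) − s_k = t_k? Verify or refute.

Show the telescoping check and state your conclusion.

Invalid: residual (6*k**4 + 32*k**3 + 49*k**2 + 27*k + 1)/(k**2 + 5*k + 6) ≠ 0.

s_(k+1) = (-8*k - 2*(k + 1)**5 - 4*(k + 1)**4 - (k + 1)**3 - 15)/(k + 3)
s_(k+1) − s_k = (-8*k**5 - 52*k**4 - 118*k**3 - 123*k**2 - 65*k - 23)/(k**2 + 5*k + 6)
(s_(k+1) − s_k) − t_k = (6*k**4 + 32*k**3 + 49*k**2 + 27*k + 1)/(k**2 + 5*k + 6)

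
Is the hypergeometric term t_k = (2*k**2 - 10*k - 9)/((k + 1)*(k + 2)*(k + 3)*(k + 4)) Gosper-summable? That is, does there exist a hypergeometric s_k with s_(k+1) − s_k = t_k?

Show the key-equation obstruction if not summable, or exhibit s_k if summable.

r(k) = (2*k**3 - 4*k**2 - 23*k - 17)/(2*k**3 - 59*k - 45) after simplifying.
Take A(k)=k + 1, B(k)=k + 5, C(k)=k**2 - 5*k - 9/2.
Need (k + 1)·f(k+1) − (k + 4)·f(k) = k**2 - 5*k - 9/2.
From deg A=1, deg B=1, deg C=2: d=3.
Coefficient equations give f(k) = -k*(k**2 + 10*k + 7)/4.
Certificate R = B(k−1)f/C = -k*(k + 4)*(k**2 + 10*k + 7)/(2*(2*k**2 - 10*k - 9)) gives s_k = k*(-k**2 - 10*k - 7)/(2*(k + 1)*(k + 2)*(k + 3)).
Δs = (2*k**2 - 10*k - 9)/(k**4 + 10*k**3 + 35*k**2 + 50*k + 24), as required.

Yes. s_k = k*(-k**2 - 10*k - 7)/(2*(k + 1)*(k + 2)*(k + 3)).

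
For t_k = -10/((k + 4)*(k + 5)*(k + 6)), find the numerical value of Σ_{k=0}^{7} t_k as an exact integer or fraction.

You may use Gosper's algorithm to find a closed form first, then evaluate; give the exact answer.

Ratio r(k) = (k + 4)/(k + 7).
Take A(k)=k + 4, B(k)=k + 7, C(k)=1.
Key eq: (k + 4)·f(k+1) = (k + 6)·f(k) + (1).
Degrees (1,1,0) ⇒ d ≤ 2.
A polynomial solution: f(k) = k*(k + 9)/40.
Certificate R = B(k−1)f/C = k*(k + 6)*(k + 9)/40 gives s_k = k*(-k - 9)/(4*(k + 4)*(k + 5)).
Check: Δs_k = -10/(k**3 + 15*k**2 + 74*k + 120). ✓
Sum = s_(8) − s_(0); s_(8) = -17/78, s_(0) = 0 ⇒ -17/78.

Σ = -17/78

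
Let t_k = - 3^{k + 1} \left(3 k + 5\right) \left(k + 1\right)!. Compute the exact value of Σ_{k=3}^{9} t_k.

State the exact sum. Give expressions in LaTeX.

Ratio r(k) = 3*(k + 2)*(3*k + 8)/(3*k + 5).
So A=3*k + 6 and B=1, with C=k + 5/3.
Solve (3*k + 6)·f(k+1) − (1)·f(k) = k + 5/3.
deg f ≤ 0 (via 1,0,1).
Solving with deg f ≤ 0: f(k) = 1/3.
R(k) = B(k−1)·f(k)/C(k) = 1/(3*k + 5); s_k = R·t_k = -3**(k + 1)*factorial(k + 1).
s_(k+1) − s_k = -3**(k + 1)*(3*k + 5)*factorial(k + 1) = t_k.
Telescoping: Σ = s_(10) − s_(3) = -7071141369600 − (-1944) = -7071141367656.

Σ = -7071141367656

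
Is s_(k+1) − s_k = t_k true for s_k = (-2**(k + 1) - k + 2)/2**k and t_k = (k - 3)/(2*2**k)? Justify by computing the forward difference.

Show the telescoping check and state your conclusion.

s_(k+1) = (-4*2**k - k + 1)/(2*2**k)
s_(k+1) − s_k = (k - 3)/(2*2**k)
(s_(k+1) − s_k) − t_k = 0

Valid: the claim telescopes to t_k.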